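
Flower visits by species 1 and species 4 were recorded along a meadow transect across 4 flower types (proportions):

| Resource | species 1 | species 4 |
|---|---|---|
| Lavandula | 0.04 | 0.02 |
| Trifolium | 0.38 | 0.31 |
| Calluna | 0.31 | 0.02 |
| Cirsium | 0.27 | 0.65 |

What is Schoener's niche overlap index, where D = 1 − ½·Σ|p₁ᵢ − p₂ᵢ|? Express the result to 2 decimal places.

0.62

Σ|p₁ᵢ − p₂ᵢ| = 0.02 + 0.07 + 0.29 + 0.38 = 0.76
D = 1 − ½ × 0.76 = 1 − 0.380 = 0.6200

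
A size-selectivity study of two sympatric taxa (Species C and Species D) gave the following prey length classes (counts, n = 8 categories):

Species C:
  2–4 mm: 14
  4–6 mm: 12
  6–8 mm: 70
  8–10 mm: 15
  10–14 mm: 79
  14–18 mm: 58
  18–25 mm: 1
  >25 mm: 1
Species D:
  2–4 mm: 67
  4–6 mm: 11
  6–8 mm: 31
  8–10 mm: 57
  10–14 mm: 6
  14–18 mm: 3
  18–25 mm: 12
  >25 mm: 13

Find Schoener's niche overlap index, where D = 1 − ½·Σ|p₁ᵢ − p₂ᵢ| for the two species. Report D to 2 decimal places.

Proportions for Species C (n=250): 14/250=0.0560, 12/250=0.0480, 70/250=0.2800, 15/250=0.0600, 79/250=0.3160, 58/250=0.2320, 1/250=0.0040, 1/250=0.0040
Proportions for Species D (n=200): 67/200=0.3350, 11/200=0.0550, 31/200=0.1550, 57/200=0.2850, 6/200=0.0300, 3/200=0.0150, 12/200=0.0600, 13/200=0.0650
Σ|p₁ᵢ − p₂ᵢ| = 0.2790 + 0.0070 + 0.1250 + 0.2250 + 0.2860 + 0.2170 + 0.0560 + 0.0610 = 1.2560
D = 1 − ½ × 1.2560 = 1 − 0.62800 = 0.37200

0.37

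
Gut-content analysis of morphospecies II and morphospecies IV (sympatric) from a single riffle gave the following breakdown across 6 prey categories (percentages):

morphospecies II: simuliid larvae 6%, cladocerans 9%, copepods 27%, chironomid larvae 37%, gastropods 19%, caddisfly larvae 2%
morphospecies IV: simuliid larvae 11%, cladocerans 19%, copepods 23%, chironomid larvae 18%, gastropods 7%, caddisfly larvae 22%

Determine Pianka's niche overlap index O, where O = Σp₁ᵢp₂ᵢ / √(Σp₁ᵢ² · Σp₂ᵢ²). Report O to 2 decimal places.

0.77

Convert percentages to proportions (divide by 100).
Σ p₁ᵢp₂ᵢ = 0.0066 + 0.0171 + 0.0621 + 0.0666 + 0.0133 + 0.0044 = 0.1701
Σp_1ᵢ² = 0.06² + 0.09² + 0.27² + 0.37² + 0.19² + 0.02² = 0.0036 + 0.0081 + 0.0729 + 0.1369 + 0.0361 + 0.0004 = 0.2580
Σp_2ᵢ² = 0.11² + 0.19² + 0.23² + 0.18² + 0.07² + 0.22² = 0.0121 + 0.0361 + 0.0529 + 0.0324 + 0.0049 + 0.0484 = 0.1868
O = 0.1701 / √(0.2580 × 0.1868) = 0.1701 / 0.21953 = 0.7748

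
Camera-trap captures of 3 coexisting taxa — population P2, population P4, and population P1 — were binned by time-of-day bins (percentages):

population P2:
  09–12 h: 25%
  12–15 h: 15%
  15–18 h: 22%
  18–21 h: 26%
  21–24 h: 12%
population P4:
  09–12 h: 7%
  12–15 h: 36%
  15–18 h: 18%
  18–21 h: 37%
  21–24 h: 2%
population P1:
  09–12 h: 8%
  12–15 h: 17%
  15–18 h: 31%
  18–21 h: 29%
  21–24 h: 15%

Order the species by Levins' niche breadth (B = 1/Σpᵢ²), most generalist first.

population P2 > population P1 > population P4

Convert percentages to proportions (divide by 100).
Σp_P2ᵢ² = 0.25² + 0.15² + 0.22² + 0.26² + 0.12² = 0.0625 + 0.0225 + 0.0484 + 0.0676 + 0.0144 = 0.2154
B_P2 = 1 / 0.2154 = 4.6425
Σp_P4ᵢ² = 0.07² + 0.36² + 0.18² + 0.37² + 0.02² = 0.0049 + 0.1296 + 0.0324 + 0.1369 + 0.0004 = 0.3042
B_P4 = 1 / 0.3042 = 3.2873
Σp_P1ᵢ² = 0.08² + 0.17² + 0.31² + 0.29² + 0.15² = 0.0064 + 0.0289 + 0.0961 + 0.0841 + 0.0225 = 0.2380
B_P1 = 1 / 0.2380 = 4.2017
Ranking by B (broadest → narrowest): population P2 (4.64) > population P1 (4.20) > population P4 (3.29)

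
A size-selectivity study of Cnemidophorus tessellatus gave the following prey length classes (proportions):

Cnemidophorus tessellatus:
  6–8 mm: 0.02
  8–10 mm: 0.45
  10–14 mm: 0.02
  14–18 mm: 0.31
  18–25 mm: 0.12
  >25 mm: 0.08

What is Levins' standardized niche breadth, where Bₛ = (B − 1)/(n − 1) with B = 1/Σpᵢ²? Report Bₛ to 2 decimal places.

0.42

Σpᵢ² = 0.02² + 0.45² + 0.02² + 0.31² + 0.12² + 0.08² = 0.0004 + 0.2025 + 0.0004 + 0.0961 + 0.0144 + 0.0064 = 0.3202
B = 1 / 0.3202 = 3.1230
Bₛ = (B − 1)/(n − 1) = (3.1230 − 1)/(6 − 1) = 2.1230/5 = 0.4246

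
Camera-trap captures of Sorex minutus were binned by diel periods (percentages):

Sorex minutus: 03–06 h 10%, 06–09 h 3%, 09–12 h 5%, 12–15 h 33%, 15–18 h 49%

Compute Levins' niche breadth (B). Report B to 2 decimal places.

2.76

Convert percentages to proportions (divide by 100).
Σpᵢ² = 0.10² + 0.03² + 0.05² + 0.33² + 0.49² = 0.0100 + 0.0009 + 0.0025 + 0.1089 + 0.2401 = 0.3624
B = 1 / 0.3624 = 2.7594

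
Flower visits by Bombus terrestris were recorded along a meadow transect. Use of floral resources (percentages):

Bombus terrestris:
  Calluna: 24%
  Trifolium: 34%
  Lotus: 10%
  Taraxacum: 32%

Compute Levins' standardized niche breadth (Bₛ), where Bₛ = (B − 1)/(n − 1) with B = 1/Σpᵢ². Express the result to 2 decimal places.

Convert percentages to proportions (divide by 100).
Σpᵢ² = 0.24² + 0.34² + 0.10² + 0.32² = 0.0576 + 0.1156 + 0.0100 + 0.1024 = 0.2856
B = 1 / 0.2856 = 3.5014
Bₛ = (B − 1)/(n − 1) = (3.5014 − 1)/(4 − 1) = 2.5014/3 = 0.8338

0.83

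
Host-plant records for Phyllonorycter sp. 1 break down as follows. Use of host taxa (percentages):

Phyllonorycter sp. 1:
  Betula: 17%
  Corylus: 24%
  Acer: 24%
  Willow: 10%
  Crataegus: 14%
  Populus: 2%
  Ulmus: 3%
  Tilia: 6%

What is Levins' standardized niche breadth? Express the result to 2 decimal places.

Convert percentages to proportions (divide by 100).
Σpᵢ² = 0.17² + 0.24² + 0.24² + 0.10² + 0.14² + 0.02² + 0.03² + 0.06² = 0.0289 + 0.0576 + 0.0576 + 0.0100 + 0.0196 + 0.0004 + 0.0009 + 0.0036 = 0.1786
B = 1 / 0.1786 = 5.5991
Bₛ = (B − 1)/(n − 1) = (5.5991 − 1)/(8 − 1) = 4.5991/7 = 0.6570

0.66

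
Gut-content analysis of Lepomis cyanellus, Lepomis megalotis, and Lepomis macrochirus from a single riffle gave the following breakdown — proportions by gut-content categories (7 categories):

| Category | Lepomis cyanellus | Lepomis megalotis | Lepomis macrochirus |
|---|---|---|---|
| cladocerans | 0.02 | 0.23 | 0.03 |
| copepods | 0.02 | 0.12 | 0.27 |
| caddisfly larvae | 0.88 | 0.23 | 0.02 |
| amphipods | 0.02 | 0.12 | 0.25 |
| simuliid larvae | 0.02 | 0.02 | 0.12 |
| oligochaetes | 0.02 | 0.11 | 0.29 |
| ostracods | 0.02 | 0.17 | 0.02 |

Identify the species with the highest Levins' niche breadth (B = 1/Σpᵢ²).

Lepomis megalotis

Σp_cyanᵢ² = 0.02² + 0.02² + 0.88² + 0.02² + 0.02² + 0.02² + 0.02² = 0.0004 + 0.0004 + 0.7744 + 0.0004 + 0.0004 + 0.0004 + 0.0004 = 0.7768
B_cyan = 1 / 0.7768 = 1.2873
Σp_megaᵢ² = 0.23² + 0.12² + 0.23² + 0.12² + 0.02² + 0.11² + 0.17² = 0.0529 + 0.0144 + 0.0529 + 0.0144 + 0.0004 + 0.0121 + 0.0289 = 0.1760
B_mega = 1 / 0.1760 = 5.6818
Σp_macrᵢ² = 0.03² + 0.27² + 0.02² + 0.25² + 0.12² + 0.29² + 0.02² = 0.0009 + 0.0729 + 0.0004 + 0.0625 + 0.0144 + 0.0841 + 0.0004 = 0.2356
B_macr = 1 / 0.2356 = 4.2445
Highest B → broadest niche (most generalist): Lepomis megalotis (B = 5.68).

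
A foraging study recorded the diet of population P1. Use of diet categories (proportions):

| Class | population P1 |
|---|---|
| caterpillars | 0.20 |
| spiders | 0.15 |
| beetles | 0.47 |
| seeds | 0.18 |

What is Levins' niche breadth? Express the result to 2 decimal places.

Σpᵢ² = 0.20² + 0.15² + 0.47² + 0.18² = 0.0400 + 0.0225 + 0.2209 + 0.0324 = 0.3158
B = 1 / 0.3158 = 3.1666

3.17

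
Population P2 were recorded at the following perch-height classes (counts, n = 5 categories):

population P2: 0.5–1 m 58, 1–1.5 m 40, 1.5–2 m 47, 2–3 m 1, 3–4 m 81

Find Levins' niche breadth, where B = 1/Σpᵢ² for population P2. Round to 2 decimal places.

Proportions for population P2 (n=227): 58/227=0.2555, 40/227=0.1762, 47/227=0.2070, 1/227=0.0044, 81/227=0.3568
Σpᵢ² = 0.2555² + 0.1762² + 0.2070² + 0.0044² + 0.3568² = 0.065280 + 0.031046 + 0.042849 + 0.000019 + 0.127306 = 0.266500
B = 1 / 0.266500 = 3.7523

3.75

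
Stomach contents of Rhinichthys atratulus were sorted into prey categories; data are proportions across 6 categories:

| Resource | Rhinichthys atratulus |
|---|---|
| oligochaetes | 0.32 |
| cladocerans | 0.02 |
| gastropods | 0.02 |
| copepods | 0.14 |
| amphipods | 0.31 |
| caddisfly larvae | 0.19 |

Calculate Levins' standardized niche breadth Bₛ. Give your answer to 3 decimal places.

0.584

Σpᵢ² = 0.32² + 0.02² + 0.02² + 0.14² + 0.31² + 0.19² = 0.1024 + 0.0004 + 0.0004 + 0.0196 + 0.0961 + 0.0361 = 0.2550
B = 1 / 0.2550 = 3.92157
Bₛ = (B − 1)/(n − 1) = (3.92157 − 1)/(6 − 1) = 2.92157/5 = 0.58431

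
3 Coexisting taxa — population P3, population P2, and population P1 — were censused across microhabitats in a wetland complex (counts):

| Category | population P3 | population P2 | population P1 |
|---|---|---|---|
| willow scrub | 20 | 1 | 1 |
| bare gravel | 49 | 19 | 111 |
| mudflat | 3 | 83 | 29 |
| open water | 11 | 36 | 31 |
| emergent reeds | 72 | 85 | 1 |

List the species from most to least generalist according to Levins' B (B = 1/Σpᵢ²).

population P2 > population P3 > population P1

Proportions for population P3 (n=155): 20/155=0.1290, 49/155=0.3161, 3/155=0.0194, 11/155=0.0710, 72/155=0.4645
Proportions for population P2 (n=224): 1/224=0.0045, 19/224=0.0848, 83/224=0.3705, 36/224=0.1607, 85/224=0.3795
Proportions for population P1 (n=173): 1/173=0.0058, 111/173=0.6416, 29/173=0.1676, 31/173=0.1792, 1/173=0.0058
Σp_P3ᵢ² = 0.1290² + 0.3161² + 0.0194² + 0.0710² + 0.4645² = 0.016641 + 0.099919 + 0.000376 + 0.005041 + 0.215760 = 0.337737
B_P3 = 1 / 0.337737 = 2.9609
Σp_P2ᵢ² = 0.0045² + 0.0848² + 0.3705² + 0.1607² + 0.3795² = 0.000020 + 0.007191 + 0.137270 + 0.025824 + 0.144020 = 0.314325
B_P2 = 1 / 0.314325 = 3.1814
Σp_P1ᵢ² = 0.0058² + 0.6416² + 0.1676² + 0.1792² + 0.0058² = 0.000034 + 0.411651 + 0.028090 + 0.032113 + 0.000034 = 0.471922
B_P1 = 1 / 0.471922 = 2.1190
Ranking by B (broadest → narrowest): population P2 (3.18) > population P3 (2.96) > population P1 (2.12)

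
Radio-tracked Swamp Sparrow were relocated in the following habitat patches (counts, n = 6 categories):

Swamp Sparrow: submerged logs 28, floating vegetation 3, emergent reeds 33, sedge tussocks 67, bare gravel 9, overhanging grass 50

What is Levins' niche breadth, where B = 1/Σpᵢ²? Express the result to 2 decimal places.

Proportions for Swamp Sparrow (n=190): 28/190=0.1474, 3/190=0.0158, 33/190=0.1737, 67/190=0.3526, 9/190=0.0474, 50/190=0.2632
Σpᵢ² = 0.1474² + 0.0158² + 0.1737² + 0.3526² + 0.0474² + 0.2632² = 0.021727 + 0.000250 + 0.030172 + 0.124327 + 0.002247 + 0.069274 = 0.247997
B = 1 / 0.247997 = 4.0323

4.03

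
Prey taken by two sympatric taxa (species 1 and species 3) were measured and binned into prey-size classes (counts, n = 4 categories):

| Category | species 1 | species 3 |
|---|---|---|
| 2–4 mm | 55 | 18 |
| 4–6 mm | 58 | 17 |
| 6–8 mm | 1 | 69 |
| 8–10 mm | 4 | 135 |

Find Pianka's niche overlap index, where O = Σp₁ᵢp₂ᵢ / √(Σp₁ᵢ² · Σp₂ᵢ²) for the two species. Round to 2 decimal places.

Proportions for species 1 (n=118): 55/118=0.4661, 58/118=0.4915, 1/118=0.0085, 4/118=0.0339
Proportions for species 3 (n=239): 18/239=0.0753, 17/239=0.0711, 69/239=0.2887, 135/239=0.5649
Σ p₁ᵢp₂ᵢ = 0.035097 + 0.034946 + 0.002454 + 0.019150 = 0.091647
Σp_1ᵢ² = 0.4661² + 0.4915² + 0.0085² + 0.0339² = 0.217249 + 0.241572 + 0.000072 + 0.001149 = 0.460042
Σp_2ᵢ² = 0.0753² + 0.0711² + 0.2887² + 0.5649² = 0.005670 + 0.005055 + 0.083348 + 0.319112 = 0.413185
O = 0.091647 / √(0.460042 × 0.413185) = 0.091647 / 0.4359845 = 0.2102

0.21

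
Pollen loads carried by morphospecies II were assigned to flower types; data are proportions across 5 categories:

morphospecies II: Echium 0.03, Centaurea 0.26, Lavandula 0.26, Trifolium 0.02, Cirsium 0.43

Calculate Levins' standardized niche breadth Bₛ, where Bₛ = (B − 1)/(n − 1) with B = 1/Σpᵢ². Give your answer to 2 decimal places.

0.53

Σpᵢ² = 0.03² + 0.26² + 0.26² + 0.02² + 0.43² = 0.0009 + 0.0676 + 0.0676 + 0.0004 + 0.1849 = 0.3214
B = 1 / 0.3214 = 3.1114
Bₛ = (B − 1)/(n − 1) = (3.1114 − 1)/(5 − 1) = 2.1114/4 = 0.5279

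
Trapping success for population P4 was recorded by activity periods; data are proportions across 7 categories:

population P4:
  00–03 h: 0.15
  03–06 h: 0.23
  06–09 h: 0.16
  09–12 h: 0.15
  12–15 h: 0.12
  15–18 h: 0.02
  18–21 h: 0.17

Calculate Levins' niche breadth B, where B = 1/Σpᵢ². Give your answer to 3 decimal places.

5.981

Σpᵢ² = 0.15² + 0.23² + 0.16² + 0.15² + 0.12² + 0.02² + 0.17² = 0.0225 + 0.0529 + 0.0256 + 0.0225 + 0.0144 + 0.0004 + 0.0289 = 0.1672
B = 1 / 0.1672 = 5.98086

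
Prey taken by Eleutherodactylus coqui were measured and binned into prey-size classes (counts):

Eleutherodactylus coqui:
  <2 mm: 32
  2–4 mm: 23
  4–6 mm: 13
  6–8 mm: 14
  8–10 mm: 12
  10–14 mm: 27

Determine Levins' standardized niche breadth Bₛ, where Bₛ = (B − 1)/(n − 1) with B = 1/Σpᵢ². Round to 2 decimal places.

0.85

Proportions for Eleutherodactylus coqui (n=121): 32/121=0.2645, 23/121=0.1901, 13/121=0.1074, 14/121=0.1157, 12/121=0.0992, 27/121=0.2231
Σpᵢ² = 0.2645² + 0.1901² + 0.1074² + 0.1157² + 0.0992² + 0.2231² = 0.069960 + 0.036138 + 0.011535 + 0.013386 + 0.009841 + 0.049774 = 0.190634
B = 1 / 0.190634 = 5.2457
Bₛ = (B − 1)/(n − 1) = (5.2457 − 1)/(6 − 1) = 4.2457/5 = 0.8491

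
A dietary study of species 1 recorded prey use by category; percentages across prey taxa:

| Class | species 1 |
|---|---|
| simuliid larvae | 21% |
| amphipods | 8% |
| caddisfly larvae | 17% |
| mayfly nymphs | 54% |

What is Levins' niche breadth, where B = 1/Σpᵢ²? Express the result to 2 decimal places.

2.70

Convert percentages to proportions (divide by 100).
Σpᵢ² = 0.21² + 0.08² + 0.17² + 0.54² = 0.0441 + 0.0064 + 0.0289 + 0.2916 = 0.3710
B = 1 / 0.3710 = 2.6954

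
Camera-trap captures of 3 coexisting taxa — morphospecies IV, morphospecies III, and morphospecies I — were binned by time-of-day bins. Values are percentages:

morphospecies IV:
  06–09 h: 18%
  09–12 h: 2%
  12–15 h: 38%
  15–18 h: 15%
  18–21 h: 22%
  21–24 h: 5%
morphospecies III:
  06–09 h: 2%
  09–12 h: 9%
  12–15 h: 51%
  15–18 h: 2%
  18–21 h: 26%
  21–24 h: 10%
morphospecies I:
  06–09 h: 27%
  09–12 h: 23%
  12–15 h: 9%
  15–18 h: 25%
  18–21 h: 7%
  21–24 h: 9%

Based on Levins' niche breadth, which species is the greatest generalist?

morphospecies I

Convert percentages to proportions (divide by 100).
Σp_IVᵢ² = 0.18² + 0.02² + 0.38² + 0.15² + 0.22² + 0.05² = 0.0324 + 0.0004 + 0.1444 + 0.0225 + 0.0484 + 0.0025 = 0.2506
B_IV = 1 / 0.2506 = 3.9904
Σp_IIIᵢ² = 0.02² + 0.09² + 0.51² + 0.02² + 0.26² + 0.10² = 0.0004 + 0.0081 + 0.2601 + 0.0004 + 0.0676 + 0.0100 = 0.3466
B_III = 1 / 0.3466 = 2.8852
Σp_Iᵢ² = 0.27² + 0.23² + 0.09² + 0.25² + 0.07² + 0.09² = 0.0729 + 0.0529 + 0.0081 + 0.0625 + 0.0049 + 0.0081 = 0.2094
B_I = 1 / 0.2094 = 4.7755
Highest B → broadest niche (most generalist): morphospecies I (B = 4.78).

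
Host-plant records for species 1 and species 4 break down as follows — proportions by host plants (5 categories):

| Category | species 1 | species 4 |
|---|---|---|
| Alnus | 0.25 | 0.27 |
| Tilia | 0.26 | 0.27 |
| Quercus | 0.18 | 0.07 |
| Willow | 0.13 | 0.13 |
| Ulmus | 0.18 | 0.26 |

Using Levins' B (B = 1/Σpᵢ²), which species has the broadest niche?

species 1

Σp_1ᵢ² = 0.25² + 0.26² + 0.18² + 0.13² + 0.18² = 0.0625 + 0.0676 + 0.0324 + 0.0169 + 0.0324 = 0.2118
B_1 = 1 / 0.2118 = 4.7214
Σp_4ᵢ² = 0.27² + 0.27² + 0.07² + 0.13² + 0.26² = 0.0729 + 0.0729 + 0.0049 + 0.0169 + 0.0676 = 0.2352
B_4 = 1 / 0.2352 = 4.2517
Highest B → broadest niche (most generalist): species 1 (B = 4.72).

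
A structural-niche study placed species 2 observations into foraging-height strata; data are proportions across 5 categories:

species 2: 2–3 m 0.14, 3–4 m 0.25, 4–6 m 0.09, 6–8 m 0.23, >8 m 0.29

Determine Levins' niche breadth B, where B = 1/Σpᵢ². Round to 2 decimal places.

Σpᵢ² = 0.14² + 0.25² + 0.09² + 0.23² + 0.29² = 0.0196 + 0.0625 + 0.0081 + 0.0529 + 0.0841 = 0.2272
B = 1 / 0.2272 = 4.4014

4.40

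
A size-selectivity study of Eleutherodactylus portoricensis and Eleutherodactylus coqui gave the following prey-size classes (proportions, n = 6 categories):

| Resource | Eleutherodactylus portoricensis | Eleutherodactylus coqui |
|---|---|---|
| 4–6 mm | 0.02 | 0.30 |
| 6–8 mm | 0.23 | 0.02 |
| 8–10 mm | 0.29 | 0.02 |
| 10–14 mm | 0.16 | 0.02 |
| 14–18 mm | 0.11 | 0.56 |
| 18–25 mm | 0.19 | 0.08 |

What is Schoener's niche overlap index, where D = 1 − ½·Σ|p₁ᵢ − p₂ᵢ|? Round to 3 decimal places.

Σ|p₁ᵢ − p₂ᵢ| = 0.28 + 0.21 + 0.27 + 0.14 + 0.45 + 0.11 = 1.46
D = 1 − ½ × 1.46 = 1 − 0.730 = 0.27000

0.270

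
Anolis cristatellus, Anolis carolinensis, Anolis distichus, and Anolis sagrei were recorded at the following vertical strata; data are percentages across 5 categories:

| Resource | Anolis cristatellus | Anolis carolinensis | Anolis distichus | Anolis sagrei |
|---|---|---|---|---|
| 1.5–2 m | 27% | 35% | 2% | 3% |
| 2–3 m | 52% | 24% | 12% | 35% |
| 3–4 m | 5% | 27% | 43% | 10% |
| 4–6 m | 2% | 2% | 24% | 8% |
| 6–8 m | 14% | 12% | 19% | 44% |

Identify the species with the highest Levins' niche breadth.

Convert percentages to proportions (divide by 100).
Σp_crisᵢ² = 0.27² + 0.52² + 0.05² + 0.02² + 0.14² = 0.0729 + 0.2704 + 0.0025 + 0.0004 + 0.0196 = 0.3658
B_cris = 1 / 0.3658 = 2.7337
Σp_caroᵢ² = 0.35² + 0.24² + 0.27² + 0.02² + 0.12² = 0.1225 + 0.0576 + 0.0729 + 0.0004 + 0.0144 = 0.2678
B_caro = 1 / 0.2678 = 3.7341
Σp_distᵢ² = 0.02² + 0.12² + 0.43² + 0.24² + 0.19² = 0.0004 + 0.0144 + 0.1849 + 0.0576 + 0.0361 = 0.2934
B_dist = 1 / 0.2934 = 3.4083
Σp_sagrᵢ² = 0.03² + 0.35² + 0.10² + 0.08² + 0.44² = 0.0009 + 0.1225 + 0.0100 + 0.0064 + 0.1936 = 0.3334
B_sagr = 1 / 0.3334 = 2.9994
Highest B → broadest niche (most generalist): Anolis carolinensis (B = 3.73).

Anolis carolinensis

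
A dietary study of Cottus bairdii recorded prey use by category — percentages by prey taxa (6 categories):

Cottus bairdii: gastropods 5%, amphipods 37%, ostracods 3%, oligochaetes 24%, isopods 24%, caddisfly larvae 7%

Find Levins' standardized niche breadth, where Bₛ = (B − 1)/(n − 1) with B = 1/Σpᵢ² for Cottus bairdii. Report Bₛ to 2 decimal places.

0.57

Convert percentages to proportions (divide by 100).
Σpᵢ² = 0.05² + 0.37² + 0.03² + 0.24² + 0.24² + 0.07² = 0.0025 + 0.1369 + 0.0009 + 0.0576 + 0.0576 + 0.0049 = 0.2604
B = 1 / 0.2604 = 3.8402
Bₛ = (B − 1)/(n − 1) = (3.8402 − 1)/(6 − 1) = 2.8402/5 = 0.5680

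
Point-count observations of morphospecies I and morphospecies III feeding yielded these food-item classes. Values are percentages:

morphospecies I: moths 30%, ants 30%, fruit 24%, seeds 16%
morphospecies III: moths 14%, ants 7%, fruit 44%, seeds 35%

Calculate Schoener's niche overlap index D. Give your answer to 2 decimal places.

Convert percentages to proportions (divide by 100).
Σ|p₁ᵢ − p₂ᵢ| = 0.16 + 0.23 + 0.20 + 0.19 = 0.78
D = 1 − ½ × 0.78 = 1 − 0.390 = 0.6100

0.61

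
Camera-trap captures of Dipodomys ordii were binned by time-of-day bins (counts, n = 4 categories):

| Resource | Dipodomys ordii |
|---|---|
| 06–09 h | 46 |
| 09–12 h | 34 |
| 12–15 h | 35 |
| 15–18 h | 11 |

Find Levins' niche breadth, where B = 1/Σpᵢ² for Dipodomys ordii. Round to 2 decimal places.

Proportions for Dipodomys ordii (n=126): 46/126=0.3651, 34/126=0.2698, 35/126=0.2778, 11/126=0.0873
Σpᵢ² = 0.3651² + 0.2698² + 0.2778² + 0.0873² = 0.133298 + 0.072792 + 0.077173 + 0.007621 = 0.290884
B = 1 / 0.290884 = 3.4378

3.44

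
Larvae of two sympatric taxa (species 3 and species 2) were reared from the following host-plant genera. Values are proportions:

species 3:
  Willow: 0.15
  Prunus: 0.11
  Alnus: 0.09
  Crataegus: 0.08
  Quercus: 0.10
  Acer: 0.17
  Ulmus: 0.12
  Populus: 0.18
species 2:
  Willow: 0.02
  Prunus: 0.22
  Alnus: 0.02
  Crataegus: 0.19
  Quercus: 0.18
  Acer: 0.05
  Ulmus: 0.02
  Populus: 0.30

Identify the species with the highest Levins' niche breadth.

species 3

Σp_3ᵢ² = 0.15² + 0.11² + 0.09² + 0.08² + 0.10² + 0.17² + 0.12² + 0.18² = 0.0225 + 0.0121 + 0.0081 + 0.0064 + 0.0100 + 0.0289 + 0.0144 + 0.0324 = 0.1348
B_3 = 1 / 0.1348 = 7.4184
Σp_2ᵢ² = 0.02² + 0.22² + 0.02² + 0.19² + 0.18² + 0.05² + 0.02² + 0.30² = 0.0004 + 0.0484 + 0.0004 + 0.0361 + 0.0324 + 0.0025 + 0.0004 + 0.0900 = 0.2106
B_2 = 1 / 0.2106 = 4.7483
Highest B → broadest niche (most generalist): species 3 (B = 7.42).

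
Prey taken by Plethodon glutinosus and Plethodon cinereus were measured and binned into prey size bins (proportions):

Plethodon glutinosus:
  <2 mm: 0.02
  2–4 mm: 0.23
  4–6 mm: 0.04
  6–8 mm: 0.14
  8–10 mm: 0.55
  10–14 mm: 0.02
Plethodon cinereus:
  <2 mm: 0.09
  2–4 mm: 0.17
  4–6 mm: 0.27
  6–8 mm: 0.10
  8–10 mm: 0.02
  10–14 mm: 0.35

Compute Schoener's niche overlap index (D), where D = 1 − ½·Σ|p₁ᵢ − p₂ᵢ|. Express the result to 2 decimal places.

Σ|p₁ᵢ − p₂ᵢ| = 0.07 + 0.06 + 0.23 + 0.04 + 0.53 + 0.33 = 1.26
D = 1 − ½ × 1.26 = 1 − 0.630 = 0.3700

0.37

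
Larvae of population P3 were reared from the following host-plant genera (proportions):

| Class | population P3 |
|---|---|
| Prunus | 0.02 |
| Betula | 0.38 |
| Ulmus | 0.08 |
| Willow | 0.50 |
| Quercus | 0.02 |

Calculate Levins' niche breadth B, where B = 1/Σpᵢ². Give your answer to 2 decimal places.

Σpᵢ² = 0.02² + 0.38² + 0.08² + 0.50² + 0.02² = 0.0004 + 0.1444 + 0.0064 + 0.2500 + 0.0004 = 0.4016
B = 1 / 0.4016 = 2.4900

2.49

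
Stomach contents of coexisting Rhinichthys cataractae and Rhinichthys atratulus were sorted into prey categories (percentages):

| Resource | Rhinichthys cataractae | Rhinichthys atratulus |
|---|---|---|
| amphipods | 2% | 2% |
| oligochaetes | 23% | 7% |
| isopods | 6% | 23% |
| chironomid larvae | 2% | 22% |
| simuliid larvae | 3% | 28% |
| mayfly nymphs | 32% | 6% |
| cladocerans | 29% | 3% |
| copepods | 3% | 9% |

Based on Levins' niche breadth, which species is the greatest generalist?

Rhinichthys atratulus

Convert percentages to proportions (divide by 100).
Σp_cataᵢ² = 0.02² + 0.23² + 0.06² + 0.02² + 0.03² + 0.32² + 0.29² + 0.03² = 0.0004 + 0.0529 + 0.0036 + 0.0004 + 0.0009 + 0.1024 + 0.0841 + 0.0009 = 0.2456
B_cata = 1 / 0.2456 = 4.0717
Σp_atraᵢ² = 0.02² + 0.07² + 0.23² + 0.22² + 0.28² + 0.06² + 0.03² + 0.09² = 0.0004 + 0.0049 + 0.0529 + 0.0484 + 0.0784 + 0.0036 + 0.0009 + 0.0081 = 0.1976
B_atra = 1 / 0.1976 = 5.0607
Highest B → broadest niche (most generalist): Rhinichthys atratulus (B = 5.06).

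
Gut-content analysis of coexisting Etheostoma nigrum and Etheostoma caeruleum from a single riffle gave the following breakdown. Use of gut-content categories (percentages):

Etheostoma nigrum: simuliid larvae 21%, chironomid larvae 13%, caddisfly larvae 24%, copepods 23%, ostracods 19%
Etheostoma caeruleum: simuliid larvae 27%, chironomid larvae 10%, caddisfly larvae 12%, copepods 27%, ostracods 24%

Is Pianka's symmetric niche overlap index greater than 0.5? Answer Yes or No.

Convert percentages to proportions (divide by 100).
Σ p₁ᵢp₂ᵢ = 0.0567 + 0.0130 + 0.0288 + 0.0621 + 0.0456 = 0.2062
Σp_1ᵢ² = 0.21² + 0.13² + 0.24² + 0.23² + 0.19² = 0.0441 + 0.0169 + 0.0576 + 0.0529 + 0.0361 = 0.2076
Σp_2ᵢ² = 0.27² + 0.10² + 0.12² + 0.27² + 0.24² = 0.0729 + 0.0100 + 0.0144 + 0.0729 + 0.0576 = 0.2278
O = 0.2062 / √(0.2076 × 0.2278) = 0.2062 / 0.21747 = 0.9482
O = 0.9482 > 0.5 → Yes.

Yes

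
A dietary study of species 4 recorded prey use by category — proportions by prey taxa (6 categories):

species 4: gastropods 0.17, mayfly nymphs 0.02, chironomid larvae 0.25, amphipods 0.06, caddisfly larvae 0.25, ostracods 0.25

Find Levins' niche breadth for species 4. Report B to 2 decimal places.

4.54

Σpᵢ² = 0.17² + 0.02² + 0.25² + 0.06² + 0.25² + 0.25² = 0.0289 + 0.0004 + 0.0625 + 0.0036 + 0.0625 + 0.0625 = 0.2204
B = 1 / 0.2204 = 4.5372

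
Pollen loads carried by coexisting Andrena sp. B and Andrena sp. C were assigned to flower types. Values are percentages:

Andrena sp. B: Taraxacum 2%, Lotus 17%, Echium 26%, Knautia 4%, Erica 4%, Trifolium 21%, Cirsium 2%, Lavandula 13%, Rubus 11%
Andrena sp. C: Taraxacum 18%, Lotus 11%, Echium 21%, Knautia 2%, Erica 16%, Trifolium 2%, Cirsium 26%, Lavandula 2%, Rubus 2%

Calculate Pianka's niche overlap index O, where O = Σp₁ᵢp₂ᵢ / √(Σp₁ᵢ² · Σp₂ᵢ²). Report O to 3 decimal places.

Convert percentages to proportions (divide by 100).
Σ p₁ᵢp₂ᵢ = 0.0036 + 0.0187 + 0.0546 + 0.0008 + 0.0064 + 0.0042 + 0.0052 + 0.0026 + 0.0022 = 0.0983
Σp_1ᵢ² = 0.02² + 0.17² + 0.26² + 0.04² + 0.04² + 0.21² + 0.02² + 0.13² + 0.11² = 0.0004 + 0.0289 + 0.0676 + 0.0016 + 0.0016 + 0.0441 + 0.0004 + 0.0169 + 0.0121 = 0.1736
Σp_2ᵢ² = 0.18² + 0.11² + 0.21² + 0.02² + 0.16² + 0.02² + 0.26² + 0.02² + 0.02² = 0.0324 + 0.0121 + 0.0441 + 0.0004 + 0.0256 + 0.0004 + 0.0676 + 0.0004 + 0.0004 = 0.1834
O = 0.0983 / √(0.1736 × 0.1834) = 0.0983 / 0.178433 = 0.55091

0.551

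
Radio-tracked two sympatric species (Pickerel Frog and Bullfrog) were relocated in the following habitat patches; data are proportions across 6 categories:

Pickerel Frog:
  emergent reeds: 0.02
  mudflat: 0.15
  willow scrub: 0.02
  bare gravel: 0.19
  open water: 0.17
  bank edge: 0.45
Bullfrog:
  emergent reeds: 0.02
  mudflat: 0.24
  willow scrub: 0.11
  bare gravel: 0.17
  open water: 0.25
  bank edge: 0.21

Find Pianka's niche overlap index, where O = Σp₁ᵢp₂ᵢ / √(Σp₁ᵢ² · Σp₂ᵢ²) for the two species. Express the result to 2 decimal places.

0.85

Σ p₁ᵢp₂ᵢ = 0.0004 + 0.0360 + 0.0022 + 0.0323 + 0.0425 + 0.0945 = 0.2079
Σp_1ᵢ² = 0.02² + 0.15² + 0.02² + 0.19² + 0.17² + 0.45² = 0.0004 + 0.0225 + 0.0004 + 0.0361 + 0.0289 + 0.2025 = 0.2908
Σp_2ᵢ² = 0.02² + 0.24² + 0.11² + 0.17² + 0.25² + 0.21² = 0.0004 + 0.0576 + 0.0121 + 0.0289 + 0.0625 + 0.0441 = 0.2056
O = 0.2079 / √(0.2908 × 0.2056) = 0.2079 / 0.24452 = 0.8502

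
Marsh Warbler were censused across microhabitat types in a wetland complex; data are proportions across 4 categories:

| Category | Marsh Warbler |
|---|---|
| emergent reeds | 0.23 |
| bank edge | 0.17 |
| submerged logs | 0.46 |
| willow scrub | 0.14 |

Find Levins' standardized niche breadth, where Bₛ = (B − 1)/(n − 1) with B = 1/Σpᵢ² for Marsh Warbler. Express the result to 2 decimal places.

Σpᵢ² = 0.23² + 0.17² + 0.46² + 0.14² = 0.0529 + 0.0289 + 0.2116 + 0.0196 = 0.3130
B = 1 / 0.3130 = 3.1949
Bₛ = (B − 1)/(n − 1) = (3.1949 − 1)/(4 − 1) = 2.1949/3 = 0.7316

0.73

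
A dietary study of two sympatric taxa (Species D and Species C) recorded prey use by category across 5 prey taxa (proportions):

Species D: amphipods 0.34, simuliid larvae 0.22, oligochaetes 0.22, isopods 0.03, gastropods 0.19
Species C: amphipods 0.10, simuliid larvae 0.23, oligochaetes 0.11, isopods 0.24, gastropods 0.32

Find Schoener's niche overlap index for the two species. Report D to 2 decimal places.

Σ|p₁ᵢ − p₂ᵢ| = 0.24 + 0.01 + 0.11 + 0.21 + 0.13 = 0.70
D = 1 − ½ × 0.70 = 1 − 0.350 = 0.6500

0.65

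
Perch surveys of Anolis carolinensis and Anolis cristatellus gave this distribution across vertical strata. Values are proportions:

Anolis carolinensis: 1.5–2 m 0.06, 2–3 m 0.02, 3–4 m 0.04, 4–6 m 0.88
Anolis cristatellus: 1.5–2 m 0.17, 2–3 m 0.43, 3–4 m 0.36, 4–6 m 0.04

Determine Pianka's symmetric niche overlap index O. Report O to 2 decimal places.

Σ p₁ᵢp₂ᵢ = 0.0102 + 0.0086 + 0.0144 + 0.0352 = 0.0684
Σp_1ᵢ² = 0.06² + 0.02² + 0.04² + 0.88² = 0.0036 + 0.0004 + 0.0016 + 0.7744 = 0.7800
Σp_2ᵢ² = 0.17² + 0.43² + 0.36² + 0.04² = 0.0289 + 0.1849 + 0.1296 + 0.0016 = 0.3450
O = 0.0684 / √(0.7800 × 0.3450) = 0.0684 / 0.51875 = 0.1319

0.13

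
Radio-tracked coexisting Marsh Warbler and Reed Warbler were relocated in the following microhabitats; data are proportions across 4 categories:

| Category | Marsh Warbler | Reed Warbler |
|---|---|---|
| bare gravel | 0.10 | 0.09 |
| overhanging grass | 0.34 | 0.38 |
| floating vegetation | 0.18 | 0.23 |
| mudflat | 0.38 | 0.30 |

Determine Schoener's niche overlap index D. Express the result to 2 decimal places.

Σ|p₁ᵢ − p₂ᵢ| = 0.01 + 0.04 + 0.05 + 0.08 = 0.18
D = 1 − ½ × 0.18 = 1 − 0.090 = 0.9100

0.91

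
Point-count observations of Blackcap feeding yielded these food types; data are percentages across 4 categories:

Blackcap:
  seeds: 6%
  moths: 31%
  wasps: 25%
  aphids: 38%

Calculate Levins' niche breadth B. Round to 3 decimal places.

Convert percentages to proportions (divide by 100).
Σpᵢ² = 0.06² + 0.31² + 0.25² + 0.38² = 0.0036 + 0.0961 + 0.0625 + 0.1444 = 0.3066
B = 1 / 0.3066 = 3.26158

3.262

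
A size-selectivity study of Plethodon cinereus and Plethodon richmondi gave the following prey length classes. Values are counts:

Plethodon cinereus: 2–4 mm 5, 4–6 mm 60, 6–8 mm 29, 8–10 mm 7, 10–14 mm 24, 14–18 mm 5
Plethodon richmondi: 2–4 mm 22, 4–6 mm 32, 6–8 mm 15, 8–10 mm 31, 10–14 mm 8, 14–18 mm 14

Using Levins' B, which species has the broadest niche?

Plethodon richmondi

Proportions for Plethodon cinereus (n=130): 5/130=0.0385, 60/130=0.4615, 29/130=0.2231, 7/130=0.0538, 24/130=0.1846, 5/130=0.0385
Proportions for Plethodon richmondi (n=122): 22/122=0.1803, 32/122=0.2623, 15/122=0.1230, 31/122=0.2541, 8/122=0.0656, 14/122=0.1148
Σp_cineᵢ² = 0.0385² + 0.4615² + 0.2231² + 0.0538² + 0.1846² + 0.0385² = 0.001482 + 0.212982 + 0.049774 + 0.002894 + 0.034077 + 0.001482 = 0.302691
B_cine = 1 / 0.302691 = 3.3037
Σp_richᵢ² = 0.1803² + 0.2623² + 0.1230² + 0.2541² + 0.0656² + 0.1148² = 0.032508 + 0.068801 + 0.015129 + 0.064567 + 0.004303 + 0.013179 = 0.198487
B_rich = 1 / 0.198487 = 5.0381
Highest B → broadest niche (most generalist): Plethodon richmondi (B = 5.04).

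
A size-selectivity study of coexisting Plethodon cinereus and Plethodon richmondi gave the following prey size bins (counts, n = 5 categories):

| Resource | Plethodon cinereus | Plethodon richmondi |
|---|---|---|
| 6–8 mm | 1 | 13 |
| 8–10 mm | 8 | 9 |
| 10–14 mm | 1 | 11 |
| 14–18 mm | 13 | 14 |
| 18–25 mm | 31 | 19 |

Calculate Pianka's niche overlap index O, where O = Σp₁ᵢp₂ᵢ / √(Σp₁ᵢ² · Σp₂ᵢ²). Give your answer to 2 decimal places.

Proportions for Plethodon cinereus (n=54): 1/54=0.0185, 8/54=0.1481, 1/54=0.0185, 13/54=0.2407, 31/54=0.5741
Proportions for Plethodon richmondi (n=66): 13/66=0.1970, 9/66=0.1364, 11/66=0.1667, 14/66=0.2121, 19/66=0.2879
Σ p₁ᵢp₂ᵢ = 0.003645 + 0.020201 + 0.003084 + 0.051052 + 0.165283 = 0.243265
Σp_1ᵢ² = 0.0185² + 0.1481² + 0.0185² + 0.2407² + 0.5741² = 0.000342 + 0.021934 + 0.000342 + 0.057936 + 0.329591 = 0.410145
Σp_2ᵢ² = 0.1970² + 0.1364² + 0.1667² + 0.2121² + 0.2879² = 0.038809 + 0.018605 + 0.027789 + 0.044986 + 0.082886 = 0.213075
O = 0.243265 / √(0.410145 × 0.213075) = 0.243265 / 0.2956208 = 0.8229

0.82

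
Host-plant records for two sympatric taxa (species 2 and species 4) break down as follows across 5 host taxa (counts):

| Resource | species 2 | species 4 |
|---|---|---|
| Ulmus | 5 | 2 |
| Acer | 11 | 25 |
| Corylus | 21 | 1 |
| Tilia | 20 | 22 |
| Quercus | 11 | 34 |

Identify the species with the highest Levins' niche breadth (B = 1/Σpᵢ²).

Proportions for species 2 (n=68): 5/68=0.0735, 11/68=0.1618, 21/68=0.3088, 20/68=0.2941, 11/68=0.1618
Proportions for species 4 (n=84): 2/84=0.0238, 25/84=0.2976, 1/84=0.0119, 22/84=0.2619, 34/84=0.4048
Σp_2ᵢ² = 0.0735² + 0.1618² + 0.3088² + 0.2941² + 0.1618² = 0.005402 + 0.026179 + 0.095357 + 0.086495 + 0.026179 = 0.239612
B_2 = 1 / 0.239612 = 4.1734
Σp_4ᵢ² = 0.0238² + 0.2976² + 0.0119² + 0.2619² + 0.4048² = 0.000566 + 0.088566 + 0.000142 + 0.068592 + 0.163863 = 0.321729
B_4 = 1 / 0.321729 = 3.1082
Highest B → broadest niche (most generalist): species 2 (B = 4.17).

species 2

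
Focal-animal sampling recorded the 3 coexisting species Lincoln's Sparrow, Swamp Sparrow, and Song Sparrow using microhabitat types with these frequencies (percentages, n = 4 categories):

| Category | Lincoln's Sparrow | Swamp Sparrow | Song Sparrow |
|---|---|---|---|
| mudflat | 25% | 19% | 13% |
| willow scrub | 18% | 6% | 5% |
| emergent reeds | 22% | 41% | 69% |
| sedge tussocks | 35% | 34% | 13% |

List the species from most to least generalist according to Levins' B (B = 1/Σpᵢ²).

Convert percentages to proportions (divide by 100).
Σp_Lincᵢ² = 0.25² + 0.18² + 0.22² + 0.35² = 0.0625 + 0.0324 + 0.0484 + 0.1225 = 0.2658
B_Linc = 1 / 0.2658 = 3.7622
Σp_Swamᵢ² = 0.19² + 0.06² + 0.41² + 0.34² = 0.0361 + 0.0036 + 0.1681 + 0.1156 = 0.3234
B_Swam = 1 / 0.3234 = 3.0921
Σp_Songᵢ² = 0.13² + 0.05² + 0.69² + 0.13² = 0.0169 + 0.0025 + 0.4761 + 0.0169 = 0.5124
B_Song = 1 / 0.5124 = 1.9516
Ranking by B (broadest → narrowest): Lincoln's Sparrow (3.76) > Swamp Sparrow (3.09) > Song Sparrow (1.95)

Lincoln's Sparrow > Swamp Sparrow > Song Sparrow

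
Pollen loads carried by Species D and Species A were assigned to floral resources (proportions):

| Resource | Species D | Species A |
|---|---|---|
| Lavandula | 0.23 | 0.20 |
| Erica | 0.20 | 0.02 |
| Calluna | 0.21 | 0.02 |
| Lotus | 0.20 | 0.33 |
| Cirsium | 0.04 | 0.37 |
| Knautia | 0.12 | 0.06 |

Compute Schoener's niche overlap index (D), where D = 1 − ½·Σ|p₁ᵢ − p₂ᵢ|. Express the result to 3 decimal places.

Σ|p₁ᵢ − p₂ᵢ| = 0.03 + 0.18 + 0.19 + 0.13 + 0.33 + 0.06 = 0.92
D = 1 − ½ × 0.92 = 1 − 0.460 = 0.54000

0.540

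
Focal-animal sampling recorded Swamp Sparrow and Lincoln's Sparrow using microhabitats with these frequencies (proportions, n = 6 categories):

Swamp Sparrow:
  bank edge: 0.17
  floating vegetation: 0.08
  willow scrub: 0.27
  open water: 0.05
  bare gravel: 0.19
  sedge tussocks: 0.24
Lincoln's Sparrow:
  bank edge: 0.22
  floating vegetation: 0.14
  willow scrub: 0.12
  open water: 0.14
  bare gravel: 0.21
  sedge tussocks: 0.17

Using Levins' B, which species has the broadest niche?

Σp_Swamᵢ² = 0.17² + 0.08² + 0.27² + 0.05² + 0.19² + 0.24² = 0.0289 + 0.0064 + 0.0729 + 0.0025 + 0.0361 + 0.0576 = 0.2044
B_Swam = 1 / 0.2044 = 4.8924
Σp_Lincᵢ² = 0.22² + 0.14² + 0.12² + 0.14² + 0.21² + 0.17² = 0.0484 + 0.0196 + 0.0144 + 0.0196 + 0.0441 + 0.0289 = 0.1750
B_Linc = 1 / 0.1750 = 5.7143
Highest B → broadest niche (most generalist): Lincoln's Sparrow (B = 5.71).

Lincoln's Sparrow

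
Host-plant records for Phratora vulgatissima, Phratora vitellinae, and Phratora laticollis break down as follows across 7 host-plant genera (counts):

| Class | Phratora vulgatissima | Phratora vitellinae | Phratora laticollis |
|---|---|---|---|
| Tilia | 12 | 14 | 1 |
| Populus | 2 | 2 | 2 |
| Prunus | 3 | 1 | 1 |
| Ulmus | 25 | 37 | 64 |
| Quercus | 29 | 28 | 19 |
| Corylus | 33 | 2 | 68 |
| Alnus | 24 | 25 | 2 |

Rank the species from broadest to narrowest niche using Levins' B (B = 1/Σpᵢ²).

Proportions for Phratora vulgatissima (n=128): 12/128=0.0938, 2/128=0.0156, 3/128=0.0234, 25/128=0.1953, 29/128=0.2266, 33/128=0.2578, 24/128=0.1875
Proportions for Phratora vitellinae (n=109): 14/109=0.1284, 2/109=0.0183, 1/109=0.0092, 37/109=0.3394, 28/109=0.2569, 2/109=0.0183, 25/109=0.2294
Proportions for Phratora laticollis (n=157): 1/157=0.0064, 2/157=0.0127, 1/157=0.0064, 64/157=0.4076, 19/157=0.1210, 68/157=0.4331, 2/157=0.0127
Σp_vulgᵢ² = 0.0938² + 0.0156² + 0.0234² + 0.1953² + 0.2266² + 0.2578² + 0.1875² = 0.008798 + 0.000243 + 0.000548 + 0.038142 + 0.051348 + 0.066461 + 0.035156 = 0.200696
B_vulg = 1 / 0.200696 = 4.9827
Σp_viteᵢ² = 0.1284² + 0.0183² + 0.0092² + 0.3394² + 0.2569² + 0.0183² + 0.2294² = 0.016487 + 0.000335 + 0.000085 + 0.115192 + 0.065998 + 0.000335 + 0.052624 = 0.251056
B_vite = 1 / 0.251056 = 3.9832
Σp_latiᵢ² = 0.0064² + 0.0127² + 0.0064² + 0.4076² + 0.1210² + 0.4331² + 0.0127² = 0.000041 + 0.000161 + 0.000041 + 0.166138 + 0.014641 + 0.187576 + 0.000161 = 0.368759
B_lati = 1 / 0.368759 = 2.7118
Ranking by B (broadest → narrowest): Phratora vulgatissima (4.98) > Phratora vitellinae (3.98) > Phratora laticollis (2.71)

Phratora vulgatissima > Phratora vitellinae > Phratora laticollis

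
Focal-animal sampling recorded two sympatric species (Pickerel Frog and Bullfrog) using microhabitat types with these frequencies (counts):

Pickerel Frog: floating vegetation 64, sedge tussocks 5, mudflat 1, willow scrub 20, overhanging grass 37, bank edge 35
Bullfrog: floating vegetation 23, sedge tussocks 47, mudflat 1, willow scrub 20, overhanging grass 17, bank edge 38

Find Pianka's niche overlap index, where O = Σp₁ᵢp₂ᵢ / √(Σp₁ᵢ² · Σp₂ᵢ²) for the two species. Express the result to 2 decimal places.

Proportions for Pickerel Frog (n=162): 64/162=0.3951, 5/162=0.0309, 1/162=0.0062, 20/162=0.1235, 37/162=0.2284, 35/162=0.2160
Proportions for Bullfrog (n=146): 23/146=0.1575, 47/146=0.3219, 1/146=0.0068, 20/146=0.1370, 17/146=0.1164, 38/146=0.2603
Σ p₁ᵢp₂ᵢ = 0.062228 + 0.009947 + 0.000042 + 0.016920 + 0.026586 + 0.056225 = 0.171948
Σp_1ᵢ² = 0.3951² + 0.0309² + 0.0062² + 0.1235² + 0.2284² + 0.2160² = 0.156104 + 0.000955 + 0.000038 + 0.015252 + 0.052167 + 0.046656 = 0.271172
Σp_2ᵢ² = 0.1575² + 0.3219² + 0.0068² + 0.1370² + 0.1164² + 0.2603² = 0.024806 + 0.103620 + 0.000046 + 0.018769 + 0.013549 + 0.067756 = 0.228546
O = 0.171948 / √(0.271172 × 0.228546) = 0.171948 / 0.2489483 = 0.6907

0.69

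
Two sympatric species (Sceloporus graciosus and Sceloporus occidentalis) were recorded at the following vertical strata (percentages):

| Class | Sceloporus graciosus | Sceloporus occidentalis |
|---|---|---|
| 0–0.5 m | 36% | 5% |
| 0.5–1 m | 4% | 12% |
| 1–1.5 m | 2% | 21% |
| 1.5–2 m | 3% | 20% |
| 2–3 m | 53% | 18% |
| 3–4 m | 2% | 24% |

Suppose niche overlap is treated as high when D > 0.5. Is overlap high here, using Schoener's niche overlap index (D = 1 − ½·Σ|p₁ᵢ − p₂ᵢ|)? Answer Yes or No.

Convert percentages to proportions (divide by 100).
Σ|p₁ᵢ − p₂ᵢ| = 0.31 + 0.08 + 0.19 + 0.17 + 0.35 + 0.22 = 1.32
D = 1 − ½ × 1.32 = 1 − 0.660 = 0.3400
D = 0.3400 < 0.5 → No.

No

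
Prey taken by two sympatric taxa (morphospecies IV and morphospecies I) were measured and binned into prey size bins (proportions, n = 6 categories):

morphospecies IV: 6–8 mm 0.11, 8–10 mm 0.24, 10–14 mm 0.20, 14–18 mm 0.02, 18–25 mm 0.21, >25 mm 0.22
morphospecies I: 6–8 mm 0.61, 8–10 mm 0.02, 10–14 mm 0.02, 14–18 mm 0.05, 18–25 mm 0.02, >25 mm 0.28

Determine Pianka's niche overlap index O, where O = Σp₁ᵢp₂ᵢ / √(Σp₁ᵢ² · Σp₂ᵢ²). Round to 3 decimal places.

0.470

Σ p₁ᵢp₂ᵢ = 0.0671 + 0.0048 + 0.0040 + 0.0010 + 0.0042 + 0.0616 = 0.1427
Σp_1ᵢ² = 0.11² + 0.24² + 0.20² + 0.02² + 0.21² + 0.22² = 0.0121 + 0.0576 + 0.0400 + 0.0004 + 0.0441 + 0.0484 = 0.2026
Σp_2ᵢ² = 0.61² + 0.02² + 0.02² + 0.05² + 0.02² + 0.28² = 0.3721 + 0.0004 + 0.0004 + 0.0025 + 0.0004 + 0.0784 = 0.4542
O = 0.1427 / √(0.2026 × 0.4542) = 0.1427 / 0.303350 = 0.47041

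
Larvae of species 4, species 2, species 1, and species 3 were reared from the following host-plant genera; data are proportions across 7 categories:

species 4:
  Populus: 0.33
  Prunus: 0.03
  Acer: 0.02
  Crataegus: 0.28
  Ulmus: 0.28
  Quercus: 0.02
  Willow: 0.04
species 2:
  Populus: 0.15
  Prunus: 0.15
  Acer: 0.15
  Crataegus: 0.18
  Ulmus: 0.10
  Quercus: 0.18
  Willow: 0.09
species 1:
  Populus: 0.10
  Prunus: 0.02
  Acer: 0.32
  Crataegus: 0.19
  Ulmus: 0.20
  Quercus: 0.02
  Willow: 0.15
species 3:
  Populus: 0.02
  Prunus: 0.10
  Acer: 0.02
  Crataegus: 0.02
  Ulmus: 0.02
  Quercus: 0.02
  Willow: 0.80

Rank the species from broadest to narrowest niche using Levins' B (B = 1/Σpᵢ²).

Σp_4ᵢ² = 0.33² + 0.03² + 0.02² + 0.28² + 0.28² + 0.02² + 0.04² = 0.1089 + 0.0009 + 0.0004 + 0.0784 + 0.0784 + 0.0004 + 0.0016 = 0.2690
B_4 = 1 / 0.2690 = 3.7175
Σp_2ᵢ² = 0.15² + 0.15² + 0.15² + 0.18² + 0.10² + 0.18² + 0.09² = 0.0225 + 0.0225 + 0.0225 + 0.0324 + 0.0100 + 0.0324 + 0.0081 = 0.1504
B_2 = 1 / 0.1504 = 6.6489
Σp_1ᵢ² = 0.10² + 0.02² + 0.32² + 0.19² + 0.20² + 0.02² + 0.15² = 0.0100 + 0.0004 + 0.1024 + 0.0361 + 0.0400 + 0.0004 + 0.0225 = 0.2118
B_1 = 1 / 0.2118 = 4.7214
Σp_3ᵢ² = 0.02² + 0.10² + 0.02² + 0.02² + 0.02² + 0.02² + 0.80² = 0.0004 + 0.0100 + 0.0004 + 0.0004 + 0.0004 + 0.0004 + 0.6400 = 0.6520
B_3 = 1 / 0.6520 = 1.5337
Ranking by B (broadest → narrowest): species 2 (6.65) > species 1 (4.72) > species 4 (3.72) > species 3 (1.53)

species 2 > species 1 > species 4 > species 3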